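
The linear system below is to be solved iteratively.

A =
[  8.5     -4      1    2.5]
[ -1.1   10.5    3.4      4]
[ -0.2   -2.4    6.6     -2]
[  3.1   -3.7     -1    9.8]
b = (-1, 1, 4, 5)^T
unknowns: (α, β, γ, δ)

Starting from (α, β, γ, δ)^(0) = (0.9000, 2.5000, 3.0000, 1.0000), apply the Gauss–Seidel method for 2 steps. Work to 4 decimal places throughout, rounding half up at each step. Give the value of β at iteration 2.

Iteration 1:
  α = (-1 - (-4)·2.5000 - (1)·3.0000 - (2.5)·1.0000) / (8.5) = 0.4118
  β = (1 - (-1.1)·0.4118 - (3.4)·3.0000 - (4)·1.0000) / (10.5) = -1.2140
  γ = (4 - (-0.2)·0.4118 - (-2.4)·-1.2140 - (-2)·1.0000) / (6.6) = 0.4801
  δ = (5 - (3.1)·0.4118 - (-3.7)·-1.2140 - (-1)·0.4801) / (9.8) = -0.0294
Iteration 2:
  α = (-1 - (-4)·-1.2140 - (1)·0.4801 - (2.5)·-0.0294) / (8.5) = -0.7368
  β = (1 - (-1.1)·-0.7368 - (3.4)·0.4801 - (4)·-0.0294) / (10.5) = -0.1262
  γ = (4 - (-0.2)·-0.7368 - (-2.4)·-0.1262 - (-2)·-0.0294) / (6.6) = 0.5289
  δ = (5 - (3.1)·-0.7368 - (-3.7)·-0.1262 - (-1)·0.5289) / (9.8) = 0.7496

-0.1262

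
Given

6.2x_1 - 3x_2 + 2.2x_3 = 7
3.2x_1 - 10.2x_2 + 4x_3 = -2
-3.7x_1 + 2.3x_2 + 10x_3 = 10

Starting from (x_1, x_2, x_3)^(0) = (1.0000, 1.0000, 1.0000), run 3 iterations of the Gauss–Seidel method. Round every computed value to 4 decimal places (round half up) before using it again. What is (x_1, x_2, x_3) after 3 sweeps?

(1.2136, 1.0435, 1.2090)

Iteration 1:
  x_1 = (7 - (-3)·1.0000 - (2.2)·1.0000) / (6.2) = 1.2581
  x_2 = (-2 - (3.2)·1.2581 - (4)·1.0000) / (-10.2) = 0.9829
  x_3 = (10 - (-3.7)·1.2581 - (2.3)·0.9829) / (10) = 1.2394
Iteration 2:
  x_1 = (7 - (-3)·0.9829 - (2.2)·1.2394) / (6.2) = 1.1648
  x_2 = (-2 - (3.2)·1.1648 - (4)·1.2394) / (-10.2) = 1.0475
  x_3 = (10 - (-3.7)·1.1648 - (2.3)·1.0475) / (10) = 1.1901
Iteration 3:
  x_1 = (7 - (-3)·1.0475 - (2.2)·1.1901) / (6.2) = 1.2136
  x_2 = (-2 - (3.2)·1.2136 - (4)·1.1901) / (-10.2) = 1.0435
  x_3 = (10 - (-3.7)·1.2136 - (2.3)·1.0435) / (10) = 1.2090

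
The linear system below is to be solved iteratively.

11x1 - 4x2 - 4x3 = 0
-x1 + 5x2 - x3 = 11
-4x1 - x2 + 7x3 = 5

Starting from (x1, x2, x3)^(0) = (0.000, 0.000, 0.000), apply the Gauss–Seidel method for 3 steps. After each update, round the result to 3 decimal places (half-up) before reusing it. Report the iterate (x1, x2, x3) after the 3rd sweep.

(1.601, 2.873, 2.040)

Iteration 1:
  x1 = (0 - (-4)·0.000 - (-4)·0.000) / (11) = 0.000
  x2 = (11 - (-1)·0.000 - (-1)·0.000) / (5) = 2.200
  x3 = (5 - (-4)·0.000 - (-1)·2.200) / (7) = 1.029
Iteration 2:
  x1 = (0 - (-4)·2.200 - (-4)·1.029) / (11) = 1.174
  x2 = (11 - (-1)·1.174 - (-1)·1.029) / (5) = 2.641
  x3 = (5 - (-4)·1.174 - (-1)·2.641) / (7) = 1.762
Iteration 3:
  x1 = (0 - (-4)·2.641 - (-4)·1.762) / (11) = 1.601
  x2 = (11 - (-1)·1.601 - (-1)·1.762) / (5) = 2.873
  x3 = (5 - (-4)·1.601 - (-1)·2.873) / (7) = 2.040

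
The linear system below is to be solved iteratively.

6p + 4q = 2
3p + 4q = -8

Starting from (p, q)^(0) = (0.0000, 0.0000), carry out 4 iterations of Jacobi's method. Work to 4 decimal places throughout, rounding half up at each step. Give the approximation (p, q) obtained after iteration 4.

(2.5000, -3.3750)

Iteration 1:
  p = (2 - (4)·0.0000) / (6) = 0.3333
  q = (-8 - (3)·0.0000) / (4) = -2.0000
Iteration 2:
  p = (2 - (4)·-2.0000) / (6) = 1.6667
  q = (-8 - (3)·0.3333) / (4) = -2.2500
Iteration 3:
  p = (2 - (4)·-2.2500) / (6) = 1.8333
  q = (-8 - (3)·1.6667) / (4) = -3.2500
Iteration 4:
  p = (2 - (4)·-3.2500) / (6) = 2.5000
  q = (-8 - (3)·1.8333) / (4) = -3.3750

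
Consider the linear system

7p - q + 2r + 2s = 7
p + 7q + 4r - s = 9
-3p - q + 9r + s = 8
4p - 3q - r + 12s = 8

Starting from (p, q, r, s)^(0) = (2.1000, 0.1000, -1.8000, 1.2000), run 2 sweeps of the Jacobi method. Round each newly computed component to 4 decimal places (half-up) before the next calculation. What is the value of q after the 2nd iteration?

Iteration 1:
  p = (7 - (-1)·0.1000 - (2)·-1.8000 - (2)·1.2000) / (7) = 1.1857
  q = (9 - (1)·2.1000 - (4)·-1.8000 - (-1)·1.2000) / (7) = 2.1857
  r = (8 - (-3)·2.1000 - (-1)·0.1000 - (1)·1.2000) / (9) = 1.4667
  s = (8 - (4)·2.1000 - (-3)·0.1000 - (-1)·-1.8000) / (12) = -0.1583
Iteration 2:
  p = (7 - (-1)·2.1857 - (2)·1.4667 - (2)·-0.1583) / (7) = 0.9384
  q = (9 - (1)·1.1857 - (4)·1.4667 - (-1)·-0.1583) / (7) = 0.2556
  r = (8 - (-3)·1.1857 - (-1)·2.1857 - (1)·-0.1583) / (9) = 1.5446
  s = (8 - (4)·1.1857 - (-3)·2.1857 - (-1)·1.4667) / (12) = 0.9401

0.2556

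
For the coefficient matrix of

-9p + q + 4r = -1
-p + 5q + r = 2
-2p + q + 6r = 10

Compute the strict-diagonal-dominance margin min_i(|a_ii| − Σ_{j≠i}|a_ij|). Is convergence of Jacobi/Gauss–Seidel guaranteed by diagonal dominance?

3

row 1: |-9| − (1+4) = 4
row 2: |5| − (1+1) = 3
row 3: |6| − (2+1) = 3
minimum over rows = 3 → strictly diagonally dominant (convergence guaranteed)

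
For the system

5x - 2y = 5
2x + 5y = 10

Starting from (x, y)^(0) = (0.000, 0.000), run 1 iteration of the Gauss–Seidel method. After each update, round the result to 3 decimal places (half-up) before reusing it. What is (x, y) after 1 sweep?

Iteration 1:
  x = (5 - (-2)·0.000) / (5) = 1.000
  y = (10 - (2)·1.000) / (5) = 1.600

(1.000, 1.600)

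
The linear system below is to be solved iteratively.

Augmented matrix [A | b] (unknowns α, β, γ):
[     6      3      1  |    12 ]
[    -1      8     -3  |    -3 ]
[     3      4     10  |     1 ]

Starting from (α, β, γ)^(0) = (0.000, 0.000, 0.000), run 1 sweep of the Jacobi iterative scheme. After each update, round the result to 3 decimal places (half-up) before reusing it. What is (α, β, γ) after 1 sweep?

Iteration 1:
  α = (12 - (3)·0.000 - (1)·0.000) / (6) = 2.000
  β = (-3 - (-1)·0.000 - (-3)·0.000) / (8) = -0.375
  γ = (1 - (3)·0.000 - (4)·0.000) / (10) = 0.100

(2.000, -0.375, 0.100)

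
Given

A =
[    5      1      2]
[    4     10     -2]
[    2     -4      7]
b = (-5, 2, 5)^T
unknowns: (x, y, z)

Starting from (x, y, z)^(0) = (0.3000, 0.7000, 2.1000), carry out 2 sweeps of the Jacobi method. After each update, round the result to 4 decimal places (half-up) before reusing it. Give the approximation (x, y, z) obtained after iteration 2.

Iteration 1:
  x = (-5 - (1)·0.7000 - (2)·2.1000) / (5) = -1.9800
  y = (2 - (4)·0.3000 - (-2)·2.1000) / (10) = 0.5000
  z = (5 - (2)·0.3000 - (-4)·0.7000) / (7) = 1.0286
Iteration 2:
  x = (-5 - (1)·0.5000 - (2)·1.0286) / (5) = -1.5114
  y = (2 - (4)·-1.9800 - (-2)·1.0286) / (10) = 1.1977
  z = (5 - (2)·-1.9800 - (-4)·0.5000) / (7) = 1.5657

(-1.5114, 1.1977, 1.5657)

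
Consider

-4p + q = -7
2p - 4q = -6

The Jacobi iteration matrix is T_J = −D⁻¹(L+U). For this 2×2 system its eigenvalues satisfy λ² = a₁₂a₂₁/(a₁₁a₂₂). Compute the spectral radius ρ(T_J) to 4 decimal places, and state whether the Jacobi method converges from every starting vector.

a₁₂a₂₁/(a₁₁a₂₂) = (1)·(2) / ((-4)·(-4)) = 0.125000
ρ = √|0.125000| = √0.125000 = 0.3536
ρ < 1, so Jacobi converges

0.3536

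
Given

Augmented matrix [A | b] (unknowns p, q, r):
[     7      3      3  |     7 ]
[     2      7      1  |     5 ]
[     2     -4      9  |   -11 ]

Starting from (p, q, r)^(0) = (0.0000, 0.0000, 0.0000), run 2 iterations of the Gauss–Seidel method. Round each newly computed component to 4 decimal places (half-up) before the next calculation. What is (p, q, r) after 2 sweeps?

Iteration 1:
  p = (7 - (3)·0.0000 - (3)·0.0000) / (7) = 1.0000
  q = (5 - (2)·1.0000 - (1)·0.0000) / (7) = 0.4286
  r = (-11 - (2)·1.0000 - (-4)·0.4286) / (9) = -1.2540
Iteration 2:
  p = (7 - (3)·0.4286 - (3)·-1.2540) / (7) = 1.3537
  q = (5 - (2)·1.3537 - (1)·-1.2540) / (7) = 0.5067
  r = (-11 - (2)·1.3537 - (-4)·0.5067) / (9) = -1.2978

(1.3537, 0.5067, -1.2978)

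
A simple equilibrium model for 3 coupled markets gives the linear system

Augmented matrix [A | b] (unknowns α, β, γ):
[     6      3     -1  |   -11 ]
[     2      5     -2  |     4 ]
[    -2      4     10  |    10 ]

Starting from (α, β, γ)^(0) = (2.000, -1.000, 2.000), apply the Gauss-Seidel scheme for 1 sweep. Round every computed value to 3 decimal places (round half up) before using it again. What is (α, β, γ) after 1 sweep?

Iteration 1:
  α = (-11 - (3)·-1.000 - (-1)·2.000) / (6) = -1.000
  β = (4 - (2)·-1.000 - (-2)·2.000) / (5) = 2.000
  γ = (10 - (-2)·-1.000 - (4)·2.000) / (10) = 0.000

(-1.000, 2.000, 0.000)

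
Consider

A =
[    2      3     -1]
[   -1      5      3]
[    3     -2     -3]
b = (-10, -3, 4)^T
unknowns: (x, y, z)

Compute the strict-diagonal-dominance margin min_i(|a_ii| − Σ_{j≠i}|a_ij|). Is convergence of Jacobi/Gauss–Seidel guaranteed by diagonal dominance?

row 1: |2| − (3+1) = -2
row 2: |5| − (1+3) = 1
row 3: |-3| − (3+2) = -2
minimum over rows = -2 → not strictly diagonally dominant

-2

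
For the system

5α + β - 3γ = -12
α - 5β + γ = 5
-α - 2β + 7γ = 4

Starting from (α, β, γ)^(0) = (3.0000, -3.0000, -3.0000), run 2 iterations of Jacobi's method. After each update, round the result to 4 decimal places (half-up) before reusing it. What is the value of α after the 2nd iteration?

Iteration 1:
  α = (-12 - (1)·-3.0000 - (-3)·-3.0000) / (5) = -3.6000
  β = (5 - (1)·3.0000 - (1)·-3.0000) / (-5) = -1.0000
  γ = (4 - (-1)·3.0000 - (-2)·-3.0000) / (7) = 0.1429
Iteration 2:
  α = (-12 - (1)·-1.0000 - (-3)·0.1429) / (5) = -2.1143
  β = (5 - (1)·-3.6000 - (1)·0.1429) / (-5) = -1.6914
  γ = (4 - (-1)·-3.6000 - (-2)·-1.0000) / (7) = -0.2286

-2.1143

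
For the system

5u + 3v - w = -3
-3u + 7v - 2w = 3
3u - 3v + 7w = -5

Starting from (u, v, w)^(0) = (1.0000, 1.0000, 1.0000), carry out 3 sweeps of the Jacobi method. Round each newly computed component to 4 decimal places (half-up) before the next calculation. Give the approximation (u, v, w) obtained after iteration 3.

Iteration 1:
  u = (-3 - (3)·1.0000 - (-1)·1.0000) / (5) = -1.0000
  v = (3 - (-3)·1.0000 - (-2)·1.0000) / (7) = 1.1429
  w = (-5 - (3)·1.0000 - (-3)·1.0000) / (7) = -0.7143
Iteration 2:
  u = (-3 - (3)·1.1429 - (-1)·-0.7143) / (5) = -1.4286
  v = (3 - (-3)·-1.0000 - (-2)·-0.7143) / (7) = -0.2041
  w = (-5 - (3)·-1.0000 - (-3)·1.1429) / (7) = 0.2041
Iteration 3:
  u = (-3 - (3)·-0.2041 - (-1)·0.2041) / (5) = -0.4367
  v = (3 - (-3)·-1.4286 - (-2)·0.2041) / (7) = -0.1254
  w = (-5 - (3)·-1.4286 - (-3)·-0.2041) / (7) = -0.1895

(-0.4367, -0.1254, -0.1895)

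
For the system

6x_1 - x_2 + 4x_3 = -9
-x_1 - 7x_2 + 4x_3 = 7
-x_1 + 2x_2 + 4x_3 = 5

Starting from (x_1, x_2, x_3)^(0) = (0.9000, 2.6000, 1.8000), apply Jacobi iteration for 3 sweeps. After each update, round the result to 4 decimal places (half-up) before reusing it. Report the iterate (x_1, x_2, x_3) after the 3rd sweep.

(-2.0849, -0.3476, 1.1298)

Iteration 1:
  x_1 = (-9 - (-1)·2.6000 - (4)·1.8000) / (6) = -2.2667
  x_2 = (7 - (-1)·0.9000 - (4)·1.8000) / (-7) = -0.1000
  x_3 = (5 - (-1)·0.9000 - (2)·2.6000) / (4) = 0.1750
Iteration 2:
  x_1 = (-9 - (-1)·-0.1000 - (4)·0.1750) / (6) = -1.6333
  x_2 = (7 - (-1)·-2.2667 - (4)·0.1750) / (-7) = -0.5762
  x_3 = (5 - (-1)·-2.2667 - (2)·-0.1000) / (4) = 0.7333
Iteration 3:
  x_1 = (-9 - (-1)·-0.5762 - (4)·0.7333) / (6) = -2.0849
  x_2 = (7 - (-1)·-1.6333 - (4)·0.7333) / (-7) = -0.3476
  x_3 = (5 - (-1)·-1.6333 - (2)·-0.5762) / (4) = 1.1298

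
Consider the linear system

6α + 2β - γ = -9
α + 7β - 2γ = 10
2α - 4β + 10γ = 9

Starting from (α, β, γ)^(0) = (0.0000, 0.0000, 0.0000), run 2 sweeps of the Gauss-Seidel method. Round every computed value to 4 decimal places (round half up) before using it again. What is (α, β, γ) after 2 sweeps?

(-1.7381, 2.2075, 2.1306)

Iteration 1:
  α = (-9 - (2)·0.0000 - (-1)·0.0000) / (6) = -1.5000
  β = (10 - (1)·-1.5000 - (-2)·0.0000) / (7) = 1.6429
  γ = (9 - (2)·-1.5000 - (-4)·1.6429) / (10) = 1.8572
Iteration 2:
  α = (-9 - (2)·1.6429 - (-1)·1.8572) / (6) = -1.7381
  β = (10 - (1)·-1.7381 - (-2)·1.8572) / (7) = 2.2075
  γ = (9 - (2)·-1.7381 - (-4)·2.2075) / (10) = 2.1306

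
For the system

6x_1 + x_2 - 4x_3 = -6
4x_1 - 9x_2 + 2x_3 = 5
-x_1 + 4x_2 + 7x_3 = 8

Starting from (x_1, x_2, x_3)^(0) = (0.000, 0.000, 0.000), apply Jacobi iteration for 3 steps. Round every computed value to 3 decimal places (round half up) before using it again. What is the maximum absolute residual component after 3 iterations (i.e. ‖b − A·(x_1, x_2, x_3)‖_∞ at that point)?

1.525

Iteration 1:
  x_1 = (-6 - (1)·0.000 - (-4)·0.000) / (6) = -1.000
  x_2 = (5 - (4)·0.000 - (2)·0.000) / (-9) = -0.556
  x_3 = (8 - (-1)·0.000 - (4)·0.000) / (7) = 1.143
Iteration 2:
  x_1 = (-6 - (1)·-0.556 - (-4)·1.143) / (6) = -0.145
  x_2 = (5 - (4)·-1.000 - (2)·1.143) / (-9) = -0.746
  x_3 = (8 - (-1)·-1.000 - (4)·-0.556) / (7) = 1.318
Iteration 3:
  x_1 = (-6 - (1)·-0.746 - (-4)·1.318) / (6) = 0.003
  x_2 = (5 - (4)·-0.145 - (2)·1.318) / (-9) = -0.327
  x_3 = (8 - (-1)·-0.145 - (4)·-0.746) / (7) = 1.548
Residual b − A·x = (0.501, -1.051, -1.525); ∞-norm = 1.525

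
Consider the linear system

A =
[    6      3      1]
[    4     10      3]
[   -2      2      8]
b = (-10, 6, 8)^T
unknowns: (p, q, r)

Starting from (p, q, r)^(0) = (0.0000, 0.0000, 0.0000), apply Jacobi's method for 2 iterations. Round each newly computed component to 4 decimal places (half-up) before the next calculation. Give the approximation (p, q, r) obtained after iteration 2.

Iteration 1:
  p = (-10 - (3)·0.0000 - (1)·0.0000) / (6) = -1.6667
  q = (6 - (4)·0.0000 - (3)·0.0000) / (10) = 0.6000
  r = (8 - (-2)·0.0000 - (2)·0.0000) / (8) = 1.0000
Iteration 2:
  p = (-10 - (3)·0.6000 - (1)·1.0000) / (6) = -2.1333
  q = (6 - (4)·-1.6667 - (3)·1.0000) / (10) = 0.9667
  r = (8 - (-2)·-1.6667 - (2)·0.6000) / (8) = 0.4333

(-2.1333, 0.9667, 0.4333)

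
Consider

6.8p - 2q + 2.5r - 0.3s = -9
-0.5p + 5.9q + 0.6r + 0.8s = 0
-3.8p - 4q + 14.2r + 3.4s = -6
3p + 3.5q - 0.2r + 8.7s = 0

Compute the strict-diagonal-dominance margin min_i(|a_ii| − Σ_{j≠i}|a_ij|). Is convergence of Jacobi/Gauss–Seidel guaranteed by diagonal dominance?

row 1: |6.8| − (2+2.5+0.3) = 2
row 2: |5.9| − (0.5+0.6+0.8) = 4
row 3: |14.2| − (3.8+4+3.4) = 3
row 4: |8.7| − (3+3.5+0.2) = 2
minimum over rows = 2 → strictly diagonally dominant (convergence guaranteed)

2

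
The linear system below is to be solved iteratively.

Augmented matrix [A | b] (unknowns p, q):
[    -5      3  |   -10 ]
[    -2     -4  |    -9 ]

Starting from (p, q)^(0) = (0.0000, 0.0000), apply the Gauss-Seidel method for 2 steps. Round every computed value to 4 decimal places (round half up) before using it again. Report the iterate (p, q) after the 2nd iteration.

Iteration 1:
  p = (-10 - (3)·0.0000) / (-5) = 2.0000
  q = (-9 - (-2)·2.0000) / (-4) = 1.2500
Iteration 2:
  p = (-10 - (3)·1.2500) / (-5) = 2.7500
  q = (-9 - (-2)·2.7500) / (-4) = 0.8750

(2.7500, 0.8750)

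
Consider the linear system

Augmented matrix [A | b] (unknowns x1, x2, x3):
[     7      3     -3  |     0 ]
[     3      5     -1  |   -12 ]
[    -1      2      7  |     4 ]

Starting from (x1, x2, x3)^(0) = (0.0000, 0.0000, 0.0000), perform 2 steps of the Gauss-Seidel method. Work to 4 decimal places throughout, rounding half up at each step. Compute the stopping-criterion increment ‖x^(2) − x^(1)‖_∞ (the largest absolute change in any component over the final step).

Iteration 1:
  x1 = (0 - (3)·0.0000 - (-3)·0.0000) / (7) = 0.0000
  x2 = (-12 - (3)·0.0000 - (-1)·0.0000) / (5) = -2.4000
  x3 = (4 - (-1)·0.0000 - (2)·-2.4000) / (7) = 1.2571
Iteration 2:
  x1 = (0 - (3)·-2.4000 - (-3)·1.2571) / (7) = 1.5673
  x2 = (-12 - (3)·1.5673 - (-1)·1.2571) / (5) = -3.0890
  x3 = (4 - (-1)·1.5673 - (2)·-3.0890) / (7) = 1.6779
Change: (1.5673, -0.6890, 0.4208) → max |·| = 1.5673

1.5673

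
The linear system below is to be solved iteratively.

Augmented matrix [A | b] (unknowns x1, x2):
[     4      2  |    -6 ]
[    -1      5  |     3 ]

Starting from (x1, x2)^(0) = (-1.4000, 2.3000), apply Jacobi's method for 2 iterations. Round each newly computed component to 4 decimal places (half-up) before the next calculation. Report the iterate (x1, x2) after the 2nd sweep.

(-1.6600, 0.0700)

Iteration 1:
  x1 = (-6 - (2)·2.3000) / (4) = -2.6500
  x2 = (3 - (-1)·-1.4000) / (5) = 0.3200
Iteration 2:
  x1 = (-6 - (2)·0.3200) / (4) = -1.6600
  x2 = (3 - (-1)·-2.6500) / (5) = 0.0700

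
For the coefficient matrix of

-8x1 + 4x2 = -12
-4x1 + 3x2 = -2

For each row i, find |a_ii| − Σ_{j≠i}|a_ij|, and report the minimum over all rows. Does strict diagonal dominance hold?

-1

row 1: |-8| − (4) = 4
row 2: |3| − (4) = -1
minimum over rows = -1 → not strictly diagonally dominant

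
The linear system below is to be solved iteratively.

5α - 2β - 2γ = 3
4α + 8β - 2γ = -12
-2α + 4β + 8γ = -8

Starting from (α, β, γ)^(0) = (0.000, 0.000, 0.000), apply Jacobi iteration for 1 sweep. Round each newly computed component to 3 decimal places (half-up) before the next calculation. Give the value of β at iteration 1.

Iteration 1:
  α = (3 - (-2)·0.000 - (-2)·0.000) / (5) = 0.600
  β = (-12 - (4)·0.000 - (-2)·0.000) / (8) = -1.500
  γ = (-8 - (-2)·0.000 - (4)·0.000) / (8) = -1.000

-1.500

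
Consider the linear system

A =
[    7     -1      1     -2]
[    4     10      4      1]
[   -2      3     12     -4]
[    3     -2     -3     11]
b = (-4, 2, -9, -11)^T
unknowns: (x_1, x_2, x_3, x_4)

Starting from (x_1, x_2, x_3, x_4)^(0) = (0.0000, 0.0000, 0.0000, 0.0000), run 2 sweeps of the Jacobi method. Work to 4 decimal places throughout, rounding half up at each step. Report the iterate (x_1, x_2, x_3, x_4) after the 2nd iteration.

Iteration 1:
  x_1 = (-4 - (-1)·0.0000 - (1)·0.0000 - (-2)·0.0000) / (7) = -0.5714
  x_2 = (2 - (4)·0.0000 - (4)·0.0000 - (1)·0.0000) / (10) = 0.2000
  x_3 = (-9 - (-2)·0.0000 - (3)·0.0000 - (-4)·0.0000) / (12) = -0.7500
  x_4 = (-11 - (3)·0.0000 - (-2)·0.0000 - (-3)·0.0000) / (11) = -1.0000
Iteration 2:
  x_1 = (-4 - (-1)·0.2000 - (1)·-0.7500 - (-2)·-1.0000) / (7) = -0.7214
  x_2 = (2 - (4)·-0.5714 - (4)·-0.7500 - (1)·-1.0000) / (10) = 0.8286
  x_3 = (-9 - (-2)·-0.5714 - (3)·0.2000 - (-4)·-1.0000) / (12) = -1.2286
  x_4 = (-11 - (3)·-0.5714 - (-2)·0.2000 - (-3)·-0.7500) / (11) = -1.0123

(-0.7214, 0.8286, -1.2286, -1.0123)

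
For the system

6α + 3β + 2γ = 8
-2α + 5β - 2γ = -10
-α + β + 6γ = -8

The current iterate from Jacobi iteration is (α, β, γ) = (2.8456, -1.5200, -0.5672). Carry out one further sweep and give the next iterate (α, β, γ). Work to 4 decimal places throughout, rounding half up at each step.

One sweep:
  α = (8 - (3)·-1.5200 - (2)·-0.5672) / (6) = 2.2824
  β = (-10 - (-2)·2.8456 - (-2)·-0.5672) / (5) = -1.0886
  γ = (-8 - (-1)·2.8456 - (1)·-1.5200) / (6) = -0.6057

(2.2824, -1.0886, -0.6057)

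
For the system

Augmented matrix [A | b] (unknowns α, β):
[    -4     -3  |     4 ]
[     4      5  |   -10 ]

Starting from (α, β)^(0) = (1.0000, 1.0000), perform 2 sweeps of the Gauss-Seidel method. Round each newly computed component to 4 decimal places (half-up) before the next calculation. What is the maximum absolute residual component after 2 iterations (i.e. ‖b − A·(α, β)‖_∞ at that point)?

Iteration 1:
  α = (4 - (-3)·1.0000) / (-4) = -1.7500
  β = (-10 - (4)·-1.7500) / (5) = -0.6000
Iteration 2:
  α = (4 - (-3)·-0.6000) / (-4) = -0.5500
  β = (-10 - (4)·-0.5500) / (5) = -1.5600
Residual b − A·x = (-2.8800, 0.0000); ∞-norm = 2.8800

2.8800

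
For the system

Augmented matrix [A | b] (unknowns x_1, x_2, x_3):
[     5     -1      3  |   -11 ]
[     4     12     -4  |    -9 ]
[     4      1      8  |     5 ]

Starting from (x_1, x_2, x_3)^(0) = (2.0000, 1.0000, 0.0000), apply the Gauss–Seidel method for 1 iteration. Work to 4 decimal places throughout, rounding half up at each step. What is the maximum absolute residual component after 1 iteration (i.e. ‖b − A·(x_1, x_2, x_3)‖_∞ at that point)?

Iteration 1:
  x_1 = (-11 - (-1)·1.0000 - (3)·0.0000) / (5) = -2.0000
  x_2 = (-9 - (4)·-2.0000 - (-4)·0.0000) / (12) = -0.0833
  x_3 = (5 - (4)·-2.0000 - (1)·-0.0833) / (8) = 1.6354
Residual b − A·x = (-5.9895, 6.5412, 0.0001); ∞-norm = 6.5412

6.5412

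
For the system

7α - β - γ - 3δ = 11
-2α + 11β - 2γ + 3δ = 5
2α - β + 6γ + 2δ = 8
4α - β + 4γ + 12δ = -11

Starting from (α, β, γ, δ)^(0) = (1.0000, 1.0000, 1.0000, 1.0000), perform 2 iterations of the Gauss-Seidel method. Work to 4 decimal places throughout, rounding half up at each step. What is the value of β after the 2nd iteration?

Iteration 1:
  α = (11 - (-1)·1.0000 - (-1)·1.0000 - (-3)·1.0000) / (7) = 2.2857
  β = (5 - (-2)·2.2857 - (-2)·1.0000 - (3)·1.0000) / (11) = 0.7792
  γ = (8 - (2)·2.2857 - (-1)·0.7792 - (2)·1.0000) / (6) = 0.3680
  δ = (-11 - (4)·2.2857 - (-1)·0.7792 - (4)·0.3680) / (12) = -1.7363
Iteration 2:
  α = (11 - (-1)·0.7792 - (-1)·0.3680 - (-3)·-1.7363) / (7) = 0.9912
  β = (5 - (-2)·0.9912 - (-2)·0.3680 - (3)·-1.7363) / (11) = 1.1752
  γ = (8 - (2)·0.9912 - (-1)·1.1752 - (2)·-1.7363) / (6) = 1.7776
  δ = (-11 - (4)·0.9912 - (-1)·1.1752 - (4)·1.7776) / (12) = -1.7417

1.1752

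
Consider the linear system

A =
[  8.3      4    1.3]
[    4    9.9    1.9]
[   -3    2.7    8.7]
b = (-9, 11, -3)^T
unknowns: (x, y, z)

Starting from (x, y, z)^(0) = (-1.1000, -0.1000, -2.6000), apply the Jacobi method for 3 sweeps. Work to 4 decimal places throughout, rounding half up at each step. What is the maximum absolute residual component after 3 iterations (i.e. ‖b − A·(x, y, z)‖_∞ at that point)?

2.1748

Iteration 1:
  x = (-9 - (4)·-0.1000 - (1.3)·-2.6000) / (8.3) = -0.6289
  y = (11 - (4)·-1.1000 - (1.9)·-2.6000) / (9.9) = 2.0545
  z = (-3 - (-3)·-1.1000 - (2.7)·-0.1000) / (8.7) = -0.6931
Iteration 2:
  x = (-9 - (4)·2.0545 - (1.3)·-0.6931) / (8.3) = -1.9659
  y = (11 - (4)·-0.6289 - (1.9)·-0.6931) / (9.9) = 1.4982
  z = (-3 - (-3)·-0.6289 - (2.7)·2.0545) / (8.7) = -1.1993
Iteration 3:
  x = (-9 - (4)·1.4982 - (1.3)·-1.1993) / (8.3) = -1.6185
  y = (11 - (4)·-1.9659 - (1.9)·-1.1993) / (9.9) = 2.1356
  z = (-3 - (-3)·-1.9659 - (2.7)·1.4982) / (8.7) = -1.4877
Residual b − A·x = (-2.1748, -0.8418, -0.6786); ∞-norm = 2.1748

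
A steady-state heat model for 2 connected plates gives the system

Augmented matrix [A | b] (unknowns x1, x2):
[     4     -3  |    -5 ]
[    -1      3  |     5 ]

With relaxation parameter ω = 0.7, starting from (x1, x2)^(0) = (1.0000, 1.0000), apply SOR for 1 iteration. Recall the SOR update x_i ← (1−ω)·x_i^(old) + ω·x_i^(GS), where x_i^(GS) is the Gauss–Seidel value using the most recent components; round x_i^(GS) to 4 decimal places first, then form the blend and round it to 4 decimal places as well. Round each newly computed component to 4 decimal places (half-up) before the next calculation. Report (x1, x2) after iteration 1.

(-0.0500, 1.4550)

Iteration 1:
  x1: GS value = (-5 - (-3)·1.0000) / (4) = -0.5000;  x1 ← (1−ω)·1.0000 + ω·-0.5000 = -0.0500
  x2: GS value = (5 - (-1)·-0.0500) / (3) = 1.6500;  x2 ← (1−ω)·1.0000 + ω·1.6500 = 1.4550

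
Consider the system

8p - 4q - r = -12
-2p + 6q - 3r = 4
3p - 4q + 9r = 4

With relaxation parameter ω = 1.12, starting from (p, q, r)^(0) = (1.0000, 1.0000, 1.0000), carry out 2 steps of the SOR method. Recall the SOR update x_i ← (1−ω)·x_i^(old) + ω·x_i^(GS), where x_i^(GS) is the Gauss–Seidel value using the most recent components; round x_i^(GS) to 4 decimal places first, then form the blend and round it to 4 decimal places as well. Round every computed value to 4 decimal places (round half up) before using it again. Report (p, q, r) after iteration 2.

(-0.9490, 0.9571, 1.1876)

Iteration 1:
  p: GS value = (-12 - (-4)·1.0000 - (-1)·1.0000) / (8) = -0.8750;  p ← (1−ω)·1.0000 + ω·-0.8750 = -1.1000
  q: GS value = (4 - (-2)·-1.1000 - (-3)·1.0000) / (6) = 0.8000;  q ← (1−ω)·1.0000 + ω·0.8000 = 0.7760
  r: GS value = (4 - (3)·-1.1000 - (-4)·0.7760) / (9) = 1.1560;  r ← (1−ω)·1.0000 + ω·1.1560 = 1.1747
Iteration 2:
  p: GS value = (-12 - (-4)·0.7760 - (-1)·1.1747) / (8) = -0.9652;  p ← (1−ω)·-1.1000 + ω·-0.9652 = -0.9490
  q: GS value = (4 - (-2)·-0.9490 - (-3)·1.1747) / (6) = 0.9377;  q ← (1−ω)·0.7760 + ω·0.9377 = 0.9571
  r: GS value = (4 - (3)·-0.9490 - (-4)·0.9571) / (9) = 1.1862;  r ← (1−ω)·1.1747 + ω·1.1862 = 1.1876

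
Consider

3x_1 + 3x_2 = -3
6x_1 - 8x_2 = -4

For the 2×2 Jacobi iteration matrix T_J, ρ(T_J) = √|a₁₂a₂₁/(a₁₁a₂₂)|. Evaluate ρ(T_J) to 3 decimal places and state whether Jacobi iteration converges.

a₁₂a₂₁/(a₁₁a₂₂) = (3)·(6) / ((3)·(-8)) = -0.750000
ρ = √|-0.750000| = √0.750000 = 0.866
ρ < 1, so Jacobi converges

0.866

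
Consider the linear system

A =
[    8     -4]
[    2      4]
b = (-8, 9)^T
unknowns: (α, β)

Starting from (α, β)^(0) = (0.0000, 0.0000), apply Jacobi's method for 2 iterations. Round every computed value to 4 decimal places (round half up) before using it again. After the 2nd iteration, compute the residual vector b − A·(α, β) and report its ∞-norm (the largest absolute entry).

Iteration 1:
  α = (-8 - (-4)·0.0000) / (8) = -1.0000
  β = (9 - (2)·0.0000) / (4) = 2.2500
Iteration 2:
  α = (-8 - (-4)·2.2500) / (8) = 0.1250
  β = (9 - (2)·-1.0000) / (4) = 2.7500
Residual b − A·x = (2.0000, -2.2500); ∞-norm = 2.2500

2.2500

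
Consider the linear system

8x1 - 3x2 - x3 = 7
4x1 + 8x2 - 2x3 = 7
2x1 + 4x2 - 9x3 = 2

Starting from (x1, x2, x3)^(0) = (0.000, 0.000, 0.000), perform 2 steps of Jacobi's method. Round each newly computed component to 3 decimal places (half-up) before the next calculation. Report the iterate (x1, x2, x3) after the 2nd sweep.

Iteration 1:
  x1 = (7 - (-3)·0.000 - (-1)·0.000) / (8) = 0.875
  x2 = (7 - (4)·0.000 - (-2)·0.000) / (8) = 0.875
  x3 = (2 - (2)·0.000 - (4)·0.000) / (-9) = -0.222
Iteration 2:
  x1 = (7 - (-3)·0.875 - (-1)·-0.222) / (8) = 1.175
  x2 = (7 - (4)·0.875 - (-2)·-0.222) / (8) = 0.382
  x3 = (2 - (2)·0.875 - (4)·0.875) / (-9) = 0.361

(1.175, 0.382, 0.361)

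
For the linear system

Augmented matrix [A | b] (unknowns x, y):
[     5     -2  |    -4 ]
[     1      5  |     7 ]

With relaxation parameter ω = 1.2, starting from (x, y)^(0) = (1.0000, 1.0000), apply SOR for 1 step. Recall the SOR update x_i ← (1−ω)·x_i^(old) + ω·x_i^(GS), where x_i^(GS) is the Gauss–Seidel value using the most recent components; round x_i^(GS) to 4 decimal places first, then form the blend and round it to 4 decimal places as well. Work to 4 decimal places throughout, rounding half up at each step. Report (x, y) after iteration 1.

Iteration 1:
  x: GS value = (-4 - (-2)·1.0000) / (5) = -0.4000;  x ← (1−ω)·1.0000 + ω·-0.4000 = -0.6800
  y: GS value = (7 - (1)·-0.6800) / (5) = 1.5360;  y ← (1−ω)·1.0000 + ω·1.5360 = 1.6432

(-0.6800, 1.6432)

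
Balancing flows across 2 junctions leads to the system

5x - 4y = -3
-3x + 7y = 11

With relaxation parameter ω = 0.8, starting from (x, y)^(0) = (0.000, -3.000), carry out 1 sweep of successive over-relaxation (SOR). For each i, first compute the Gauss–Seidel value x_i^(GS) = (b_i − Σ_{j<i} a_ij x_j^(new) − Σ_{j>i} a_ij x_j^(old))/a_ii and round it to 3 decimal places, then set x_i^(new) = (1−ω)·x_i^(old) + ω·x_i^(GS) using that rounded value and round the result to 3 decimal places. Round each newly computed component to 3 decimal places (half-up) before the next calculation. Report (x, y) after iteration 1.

(-2.400, -0.166)

Iteration 1:
  x: GS value = (-3 - (-4)·-3.000) / (5) = -3.000;  x ← (1−ω)·0.000 + ω·-3.000 = -2.400
  y: GS value = (11 - (-3)·-2.400) / (7) = 0.543;  y ← (1−ω)·-3.000 + ω·0.543 = -0.166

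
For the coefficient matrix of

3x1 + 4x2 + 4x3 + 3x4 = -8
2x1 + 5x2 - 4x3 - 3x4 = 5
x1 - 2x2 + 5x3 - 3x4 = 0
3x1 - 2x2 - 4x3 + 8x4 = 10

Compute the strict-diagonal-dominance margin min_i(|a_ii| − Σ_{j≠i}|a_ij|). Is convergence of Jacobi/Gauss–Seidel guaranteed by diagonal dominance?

-8

row 1: |3| − (4+4+3) = -8
row 2: |5| − (2+4+3) = -4
row 3: |5| − (1+2+3) = -1
row 4: |8| − (3+2+4) = -1
minimum over rows = -8 → not strictly diagonally dominant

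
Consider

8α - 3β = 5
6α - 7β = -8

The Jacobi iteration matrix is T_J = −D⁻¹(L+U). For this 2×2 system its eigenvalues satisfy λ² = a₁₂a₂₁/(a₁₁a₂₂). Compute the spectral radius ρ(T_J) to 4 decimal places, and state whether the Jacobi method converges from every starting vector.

0.5669

a₁₂a₂₁/(a₁₁a₂₂) = (-3)·(6) / ((8)·(-7)) = 0.321429
ρ = √|0.321429| = √0.321429 = 0.5669
ρ < 1, so Jacobi converges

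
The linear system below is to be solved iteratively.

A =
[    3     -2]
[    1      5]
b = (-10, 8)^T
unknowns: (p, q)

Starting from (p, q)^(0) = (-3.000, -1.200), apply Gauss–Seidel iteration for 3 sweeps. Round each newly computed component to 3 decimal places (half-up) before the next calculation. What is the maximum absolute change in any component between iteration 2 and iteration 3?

Iteration 1:
  p = (-10 - (-2)·-1.200) / (3) = -4.133
  q = (8 - (1)·-4.133) / (5) = 2.427
Iteration 2:
  p = (-10 - (-2)·2.427) / (3) = -1.715
  q = (8 - (1)·-1.715) / (5) = 1.943
Iteration 3:
  p = (-10 - (-2)·1.943) / (3) = -2.038
  q = (8 - (1)·-2.038) / (5) = 2.008
Change: (-0.323, 0.065) → max |·| = 0.323

0.323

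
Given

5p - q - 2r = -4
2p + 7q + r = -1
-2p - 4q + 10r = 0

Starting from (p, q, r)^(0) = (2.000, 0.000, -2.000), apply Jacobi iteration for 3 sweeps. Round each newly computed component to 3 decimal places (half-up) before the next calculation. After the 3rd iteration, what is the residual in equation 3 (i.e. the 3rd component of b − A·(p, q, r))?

Iteration 1:
  p = (-4 - (-1)·0.000 - (-2)·-2.000) / (5) = -1.600
  q = (-1 - (2)·2.000 - (1)·-2.000) / (7) = -0.429
  r = (0 - (-2)·2.000 - (-4)·0.000) / (10) = 0.400
Iteration 2:
  p = (-4 - (-1)·-0.429 - (-2)·0.400) / (5) = -0.726
  q = (-1 - (2)·-1.600 - (1)·0.400) / (7) = 0.257
  r = (0 - (-2)·-1.600 - (-4)·-0.429) / (10) = -0.492
Iteration 3:
  p = (-4 - (-1)·0.257 - (-2)·-0.492) / (5) = -0.945
  q = (-1 - (2)·-0.726 - (1)·-0.492) / (7) = 0.135
  r = (0 - (-2)·-0.726 - (-4)·0.257) / (10) = -0.042
Residual b − A·x = (0.776, -0.013, -0.930)

-0.930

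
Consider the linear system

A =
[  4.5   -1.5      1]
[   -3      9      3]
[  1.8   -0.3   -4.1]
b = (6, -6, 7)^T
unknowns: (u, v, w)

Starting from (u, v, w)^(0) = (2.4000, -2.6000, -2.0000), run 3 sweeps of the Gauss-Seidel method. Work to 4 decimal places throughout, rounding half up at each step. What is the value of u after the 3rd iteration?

Iteration 1:
  u = (6 - (-1.5)·-2.6000 - (1)·-2.0000) / (4.5) = 0.9111
  v = (-6 - (-3)·0.9111 - (3)·-2.0000) / (9) = 0.3037
  w = (7 - (1.8)·0.9111 - (-0.3)·0.3037) / (-4.1) = -1.3295
Iteration 2:
  u = (6 - (-1.5)·0.3037 - (1)·-1.3295) / (4.5) = 1.7300
  v = (-6 - (-3)·1.7300 - (3)·-1.3295) / (9) = 0.3532
  w = (7 - (1.8)·1.7300 - (-0.3)·0.3532) / (-4.1) = -0.9736
Iteration 3:
  u = (6 - (-1.5)·0.3532 - (1)·-0.9736) / (4.5) = 1.6674
  v = (-6 - (-3)·1.6674 - (3)·-0.9736) / (9) = 0.2137
  w = (7 - (1.8)·1.6674 - (-0.3)·0.2137) / (-4.1) = -0.9909

1.6674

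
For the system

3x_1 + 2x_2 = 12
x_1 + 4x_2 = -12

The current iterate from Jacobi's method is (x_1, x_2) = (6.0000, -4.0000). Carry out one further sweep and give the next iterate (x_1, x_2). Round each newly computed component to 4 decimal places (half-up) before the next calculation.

One sweep:
  x_1 = (12 - (2)·-4.0000) / (3) = 6.6667
  x_2 = (-12 - (1)·6.0000) / (4) = -4.5000

(6.6667, -4.5000)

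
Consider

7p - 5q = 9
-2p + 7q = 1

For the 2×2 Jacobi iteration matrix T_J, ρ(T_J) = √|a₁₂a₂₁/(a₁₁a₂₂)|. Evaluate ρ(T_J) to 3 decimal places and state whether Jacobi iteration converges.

0.452

a₁₂a₂₁/(a₁₁a₂₂) = (-5)·(-2) / ((7)·(7)) = 0.204082
ρ = √|0.204082| = √0.204082 = 0.452
ρ < 1, so Jacobi converges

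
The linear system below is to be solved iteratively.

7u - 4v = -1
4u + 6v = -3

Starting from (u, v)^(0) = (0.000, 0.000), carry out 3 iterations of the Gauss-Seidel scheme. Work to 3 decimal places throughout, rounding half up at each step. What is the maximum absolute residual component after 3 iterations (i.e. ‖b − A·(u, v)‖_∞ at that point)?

0.234

Iteration 1:
  u = (-1 - (-4)·0.000) / (7) = -0.143
  v = (-3 - (4)·-0.143) / (6) = -0.405
Iteration 2:
  u = (-1 - (-4)·-0.405) / (7) = -0.374
  v = (-3 - (4)·-0.374) / (6) = -0.251
Iteration 3:
  u = (-1 - (-4)·-0.251) / (7) = -0.286
  v = (-3 - (4)·-0.286) / (6) = -0.309
Residual b − A·x = (-0.234, -0.002); ∞-norm = 0.234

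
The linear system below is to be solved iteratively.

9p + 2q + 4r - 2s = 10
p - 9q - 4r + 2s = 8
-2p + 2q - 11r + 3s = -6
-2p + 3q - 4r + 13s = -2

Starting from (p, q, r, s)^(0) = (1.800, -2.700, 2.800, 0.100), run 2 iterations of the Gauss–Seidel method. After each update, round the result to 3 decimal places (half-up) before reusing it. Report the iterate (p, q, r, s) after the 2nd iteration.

(1.615, -0.663, 0.249, 0.324)

Iteration 1:
  p = (10 - (2)·-2.700 - (4)·2.800 - (-2)·0.100) / (9) = 0.489
  q = (8 - (1)·0.489 - (-4)·2.800 - (2)·0.100) / (-9) = -2.057
  r = (-6 - (-2)·0.489 - (2)·-2.057 - (3)·0.100) / (-11) = 0.110
  s = (-2 - (-2)·0.489 - (3)·-2.057 - (-4)·0.110) / (13) = 0.430
Iteration 2:
  p = (10 - (2)·-2.057 - (4)·0.110 - (-2)·0.430) / (9) = 1.615
  q = (8 - (1)·1.615 - (-4)·0.110 - (2)·0.430) / (-9) = -0.663
  r = (-6 - (-2)·1.615 - (2)·-0.663 - (3)·0.430) / (-11) = 0.249
  s = (-2 - (-2)·1.615 - (3)·-0.663 - (-4)·0.249) / (13) = 0.324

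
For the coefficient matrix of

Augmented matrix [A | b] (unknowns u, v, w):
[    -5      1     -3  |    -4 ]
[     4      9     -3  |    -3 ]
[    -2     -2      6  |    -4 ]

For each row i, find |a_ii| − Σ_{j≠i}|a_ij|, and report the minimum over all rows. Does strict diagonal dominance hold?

1

row 1: |-5| − (1+3) = 1
row 2: |9| − (4+3) = 2
row 3: |6| − (2+2) = 2
minimum over rows = 1 → strictly diagonally dominant (convergence guaranteed)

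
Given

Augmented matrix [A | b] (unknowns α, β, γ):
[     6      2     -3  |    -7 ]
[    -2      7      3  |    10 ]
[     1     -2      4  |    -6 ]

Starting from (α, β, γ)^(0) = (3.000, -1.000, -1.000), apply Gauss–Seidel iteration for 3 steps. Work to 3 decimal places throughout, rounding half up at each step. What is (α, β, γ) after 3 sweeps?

Iteration 1:
  α = (-7 - (2)·-1.000 - (-3)·-1.000) / (6) = -1.333
  β = (10 - (-2)·-1.333 - (3)·-1.000) / (7) = 1.476
  γ = (-6 - (1)·-1.333 - (-2)·1.476) / (4) = -0.429
Iteration 2:
  α = (-7 - (2)·1.476 - (-3)·-0.429) / (6) = -1.873
  β = (10 - (-2)·-1.873 - (3)·-0.429) / (7) = 1.077
  γ = (-6 - (1)·-1.873 - (-2)·1.077) / (4) = -0.493
Iteration 3:
  α = (-7 - (2)·1.077 - (-3)·-0.493) / (6) = -1.772
  β = (10 - (-2)·-1.772 - (3)·-0.493) / (7) = 1.134
  γ = (-6 - (1)·-1.772 - (-2)·1.134) / (4) = -0.490

(-1.772, 1.134, -0.490)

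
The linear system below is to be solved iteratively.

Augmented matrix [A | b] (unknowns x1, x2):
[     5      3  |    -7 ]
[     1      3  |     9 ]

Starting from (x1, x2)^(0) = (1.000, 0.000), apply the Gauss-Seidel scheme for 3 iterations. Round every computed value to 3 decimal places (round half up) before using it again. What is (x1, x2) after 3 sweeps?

Iteration 1:
  x1 = (-7 - (3)·0.000) / (5) = -1.400
  x2 = (9 - (1)·-1.400) / (3) = 3.467
Iteration 2:
  x1 = (-7 - (3)·3.467) / (5) = -3.480
  x2 = (9 - (1)·-3.480) / (3) = 4.160
Iteration 3:
  x1 = (-7 - (3)·4.160) / (5) = -3.896
  x2 = (9 - (1)·-3.896) / (3) = 4.299

(-3.896, 4.299)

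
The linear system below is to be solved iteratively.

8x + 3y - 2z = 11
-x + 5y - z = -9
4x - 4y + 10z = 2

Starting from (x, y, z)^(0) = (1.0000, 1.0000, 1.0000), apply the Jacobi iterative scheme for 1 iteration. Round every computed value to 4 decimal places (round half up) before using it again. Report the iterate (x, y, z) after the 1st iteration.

(1.2500, -1.4000, 0.2000)

Iteration 1:
  x = (11 - (3)·1.0000 - (-2)·1.0000) / (8) = 1.2500
  y = (-9 - (-1)·1.0000 - (-1)·1.0000) / (5) = -1.4000
  z = (2 - (4)·1.0000 - (-4)·1.0000) / (10) = 0.2000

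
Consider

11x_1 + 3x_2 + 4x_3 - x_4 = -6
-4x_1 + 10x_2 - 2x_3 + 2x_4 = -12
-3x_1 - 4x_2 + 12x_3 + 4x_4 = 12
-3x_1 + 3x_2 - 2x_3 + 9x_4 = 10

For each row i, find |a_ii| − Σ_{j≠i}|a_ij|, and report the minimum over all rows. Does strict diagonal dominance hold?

1

row 1: |11| − (3+4+1) = 3
row 2: |10| − (4+2+2) = 2
row 3: |12| − (3+4+4) = 1
row 4: |9| − (3+3+2) = 1
minimum over rows = 1 → strictly diagonally dominant (convergence guaranteed)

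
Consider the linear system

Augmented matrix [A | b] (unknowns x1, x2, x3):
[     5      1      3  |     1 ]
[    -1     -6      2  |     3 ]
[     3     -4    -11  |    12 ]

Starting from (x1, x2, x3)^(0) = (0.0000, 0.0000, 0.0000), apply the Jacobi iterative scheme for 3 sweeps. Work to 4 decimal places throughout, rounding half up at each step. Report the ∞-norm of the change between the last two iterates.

0.3501

Iteration 1:
  x1 = (1 - (1)·0.0000 - (3)·0.0000) / (5) = 0.2000
  x2 = (3 - (-1)·0.0000 - (2)·0.0000) / (-6) = -0.5000
  x3 = (12 - (3)·0.0000 - (-4)·0.0000) / (-11) = -1.0909
Iteration 2:
  x1 = (1 - (1)·-0.5000 - (3)·-1.0909) / (5) = 0.9545
  x2 = (3 - (-1)·0.2000 - (2)·-1.0909) / (-6) = -0.8970
  x3 = (12 - (3)·0.2000 - (-4)·-0.5000) / (-11) = -0.8545
Iteration 3:
  x1 = (1 - (1)·-0.8970 - (3)·-0.8545) / (5) = 0.8921
  x2 = (3 - (-1)·0.9545 - (2)·-0.8545) / (-6) = -0.9439
  x3 = (12 - (3)·0.9545 - (-4)·-0.8970) / (-11) = -0.5044
Change: (-0.0624, -0.0469, 0.3501) → max |·| = 0.3501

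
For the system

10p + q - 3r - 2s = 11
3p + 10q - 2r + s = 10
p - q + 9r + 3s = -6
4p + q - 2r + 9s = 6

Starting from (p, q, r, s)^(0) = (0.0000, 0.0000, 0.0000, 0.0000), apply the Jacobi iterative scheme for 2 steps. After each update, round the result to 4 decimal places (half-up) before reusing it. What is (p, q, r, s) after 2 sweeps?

(0.9333, 0.4700, -0.9000, -0.0815)

Iteration 1:
  p = (11 - (1)·0.0000 - (-3)·0.0000 - (-2)·0.0000) / (10) = 1.1000
  q = (10 - (3)·0.0000 - (-2)·0.0000 - (1)·0.0000) / (10) = 1.0000
  r = (-6 - (1)·0.0000 - (-1)·0.0000 - (3)·0.0000) / (9) = -0.6667
  s = (6 - (4)·0.0000 - (1)·0.0000 - (-2)·0.0000) / (9) = 0.6667
Iteration 2:
  p = (11 - (1)·1.0000 - (-3)·-0.6667 - (-2)·0.6667) / (10) = 0.9333
  q = (10 - (3)·1.1000 - (-2)·-0.6667 - (1)·0.6667) / (10) = 0.4700
  r = (-6 - (1)·1.1000 - (-1)·1.0000 - (3)·0.6667) / (9) = -0.9000
  s = (6 - (4)·1.1000 - (1)·1.0000 - (-2)·-0.6667) / (9) = -0.0815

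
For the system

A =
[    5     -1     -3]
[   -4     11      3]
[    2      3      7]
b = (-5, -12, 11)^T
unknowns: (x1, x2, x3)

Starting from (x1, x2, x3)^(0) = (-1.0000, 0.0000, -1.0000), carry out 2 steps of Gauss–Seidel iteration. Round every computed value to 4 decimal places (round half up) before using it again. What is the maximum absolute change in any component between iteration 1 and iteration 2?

1.8972

Iteration 1:
  x1 = (-5 - (-1)·0.0000 - (-3)·-1.0000) / (5) = -1.6000
  x2 = (-12 - (-4)·-1.6000 - (3)·-1.0000) / (11) = -1.4000
  x3 = (11 - (2)·-1.6000 - (3)·-1.4000) / (7) = 2.6286
Iteration 2:
  x1 = (-5 - (-1)·-1.4000 - (-3)·2.6286) / (5) = 0.2972
  x2 = (-12 - (-4)·0.2972 - (3)·2.6286) / (11) = -1.6997
  x3 = (11 - (2)·0.2972 - (3)·-1.6997) / (7) = 2.2150
Change: (1.8972, -0.2997, -0.4136) → max |·| = 1.8972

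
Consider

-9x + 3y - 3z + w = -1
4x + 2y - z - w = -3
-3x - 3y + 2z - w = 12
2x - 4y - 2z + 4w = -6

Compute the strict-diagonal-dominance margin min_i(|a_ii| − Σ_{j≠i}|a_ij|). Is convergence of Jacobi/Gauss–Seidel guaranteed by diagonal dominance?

-5

row 1: |-9| − (3+3+1) = 2
row 2: |2| − (4+1+1) = -4
row 3: |2| − (3+3+1) = -5
row 4: |4| − (2+4+2) = -4
minimum over rows = -5 → not strictly diagonally dominant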